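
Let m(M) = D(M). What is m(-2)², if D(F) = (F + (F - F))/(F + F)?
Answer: ¼ ≈ 0.25000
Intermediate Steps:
D(F) = ½ (D(F) = (F + 0)/((2*F)) = F*(1/(2*F)) = ½)
m(M) = ½
m(-2)² = (½)² = ¼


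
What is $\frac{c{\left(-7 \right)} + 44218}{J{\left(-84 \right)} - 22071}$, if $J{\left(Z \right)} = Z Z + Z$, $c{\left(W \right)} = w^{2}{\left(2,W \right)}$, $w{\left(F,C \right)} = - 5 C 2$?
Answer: $- \frac{49118}{15099} \approx -3.2531$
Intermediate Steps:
$w{\left(F,C \right)} = - 10 C$
$c{\left(W \right)} = 100 W^{2}$ ($c{\left(W \right)} = \left(- 10 W\right)^{2} = 100 W^{2}$)
$J{\left(Z \right)} = Z + Z^{2}$ ($J{\left(Z \right)} = Z^{2} + Z = Z + Z^{2}$)
$\frac{c{\left(-7 \right)} + 44218}{J{\left(-84 \right)} - 22071} = \frac{100 \left(-7\right)^{2} + 44218}{- 84 \left(1 - 84\right) - 22071} = \frac{100 \cdot 49 + 44218}{\left(-84\right) \left(-83\right) - 22071} = \frac{4900 + 44218}{6972 - 22071} = \frac{49118}{-15099} = 49118 \left(- \frac{1}{15099}\right) = - \frac{49118}{15099}$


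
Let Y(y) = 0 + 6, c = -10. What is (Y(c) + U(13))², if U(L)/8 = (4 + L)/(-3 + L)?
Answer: 9604/25 ≈ 384.16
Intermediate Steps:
Y(y) = 6
U(L) = 8*(4 + L)/(-3 + L) (U(L) = 8*((4 + L)/(-3 + L)) = 8*(4 + L)/(-3 + L))
(Y(c) + U(13))² = (6 + 8*(4 + 13)/(-3 + 13))² = (6 + 8*17/10)² = (6 + 8*(⅒)*17)² = (6 + 68/5)² = (98/5)² = 9604/25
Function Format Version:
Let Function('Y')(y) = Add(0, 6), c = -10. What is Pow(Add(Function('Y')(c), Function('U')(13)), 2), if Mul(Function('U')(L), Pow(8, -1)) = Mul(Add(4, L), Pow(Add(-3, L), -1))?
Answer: Rational(9604, 25) ≈ 384.16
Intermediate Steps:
Function('Y')(y) = 6
Function('U')(L) = Mul(8, Pow(Add(-3, L), -1), Add(4, L)) (Function('U')(L) = Mul(8, Mul(Add(4, L), Pow(Add(-3, L), -1))) = Mul(8, Mul(Pow(Add(-3, L), -1), Add(4, L))) = Mul(8, Pow(Add(-3, L), -1), Add(4, L)))
Pow(Add(Function('Y')(c), Function('U')(13)), 2) = Pow(Add(6, Mul(8, Pow(Add(-3, 13), -1), Add(4, 13))), 2) = Pow(Add(6, Mul(8, Pow(10, -1), 17)), 2) = Pow(Add(6, Mul(8, Rational(1, 10), 17)), 2) = Pow(Add(6, Rational(68, 5)), 2) = Pow(Rational(98, 5), 2) = Rational(9604, 25)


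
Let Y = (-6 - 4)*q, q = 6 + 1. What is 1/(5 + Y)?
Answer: -1/65 ≈ -0.015385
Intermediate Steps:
q = 7
Y = -70 (Y = (-6 - 4)*7 = -10*7 = -70)
1/(5 + Y) = 1/(5 - 70) = 1/(-65) = -1/65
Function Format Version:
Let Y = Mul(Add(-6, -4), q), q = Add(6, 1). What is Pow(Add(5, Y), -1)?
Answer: Rational(-1, 65) ≈ -0.015385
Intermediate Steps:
q = 7
Y = -70 (Y = Mul(Add(-6, -4), 7) = Mul(-10, 7) = -70)
Pow(Add(5, Y), -1) = Pow(Add(5, -70), -1) = Pow(-65, -1) = Rational(-1, 65)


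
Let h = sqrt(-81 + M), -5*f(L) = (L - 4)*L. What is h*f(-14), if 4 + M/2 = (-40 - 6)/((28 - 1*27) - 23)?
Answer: -252*I*sqrt(10263)/55 ≈ -464.17*I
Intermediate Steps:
M = -42/11 (M = -8 + 2*((-40 - 6)/((28 - 1*27) - 23)) = -8 + 2*(-46/((28 - 27) - 23)) = -8 + 2*(-46/(1 - 23)) = -8 + 2*(-46/(-22)) = -8 + 2*(-46*(-1/22)) = -8 + 2*(23/11) = -8 + 46/11 = -42/11 ≈ -3.8182)
f(L) = -L*(-4 + L)/5 (f(L) = -(L - 4)*L/5 = -(-4 + L)*L/5 = -L*(-4 + L)/5)
h = I*sqrt(10263)/11 (h = sqrt(-81 - 42/11) = sqrt(-933/11) = I*sqrt(10263)/11 ≈ 9.2097*I)
h*f(-14) = (I*sqrt(10263)/11)*((1/5)*(-14)*(4 - 1*(-14))) = (I*sqrt(10263)/11)*((1/5)*(-14)*(4 + 14)) = (I*sqrt(10263)/11)*((1/5)*(-14)*18) = (I*sqrt(10263)/11)*(-252/5) = -252*I*sqrt(10263)/55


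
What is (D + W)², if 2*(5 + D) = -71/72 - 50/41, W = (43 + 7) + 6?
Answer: 86785035649/34857216 ≈ 2489.7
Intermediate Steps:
W = 56 (W = 50 + 6 = 56)
D = -36031/5904 (D = -5 + (-71/72 - 50/41)/2 = -5 + (½)*(-6511/2952) = -5 - 6511/5904 = -36031/5904 ≈ -6.1028)
(D + W)² = (-36031/5904 + 56)² = (294593/5904)² = 86785035649/34857216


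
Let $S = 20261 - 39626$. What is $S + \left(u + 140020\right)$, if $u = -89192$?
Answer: $31463$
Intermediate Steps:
$S = -19365$
$S + \left(u + 140020\right) = -19365 + \left(-89192 + 140020\right) = -19365 + 50828 = 31463$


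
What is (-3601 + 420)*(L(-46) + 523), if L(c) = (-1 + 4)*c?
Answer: -1224685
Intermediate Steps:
L(c) = 3*c
(-3601 + 420)*(L(-46) + 523) = (-3601 + 420)*(3*(-46) + 523) = -3181*(-138 + 523) = -3181*385 = -1224685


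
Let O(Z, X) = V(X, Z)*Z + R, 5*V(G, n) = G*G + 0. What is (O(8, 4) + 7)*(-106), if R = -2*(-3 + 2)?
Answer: -18338/5 ≈ -3667.6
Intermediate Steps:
V(G, n) = G**2/5 (V(G, n) = (G*G + 0)/5 = (G**2 + 0)/5 = G**2/5)
R = 2 (R = -2*(-1) = 2)
O(Z, X) = 2 + Z*X**2/5 (O(Z, X) = (X**2/5)*Z + 2 = Z*X**2/5 + 2 = 2 + Z*X**2/5)
(O(8, 4) + 7)*(-106) = ((2 + (1/5)*8*4**2) + 7)*(-106) = ((2 + (1/5)*8*16) + 7)*(-106) = ((2 + 128/5) + 7)*(-106) = (138/5 + 7)*(-106) = (173/5)*(-106) = -18338/5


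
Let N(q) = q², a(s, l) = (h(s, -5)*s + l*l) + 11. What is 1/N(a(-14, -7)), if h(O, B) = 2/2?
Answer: 1/2116 ≈ 0.00047259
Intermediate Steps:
h(O, B) = 1 (h(O, B) = 2*(½) = 1)
a(s, l) = 11 + s + l² (a(s, l) = (1*s + l*l) + 11 = (s + l²) + 11 = 11 + s + l²)
1/N(a(-14, -7)) = 1/((11 - 14 + (-7)²)²) = 1/((11 - 14 + 49)²) = 1/(46²) = 1/2116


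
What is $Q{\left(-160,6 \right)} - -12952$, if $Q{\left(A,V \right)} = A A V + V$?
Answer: $166558$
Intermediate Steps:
$Q{\left(A,V \right)} = V + V A^{2}$ ($Q{\left(A,V \right)} = A^{2} V + V = V A^{2} + V = V + V A^{2}$)
$Q{\left(-160,6 \right)} - -12952 = 6 \left(1 + \left(-160\right)^{2}\right) - -12952 = 6 \left(1 + 25600\right) + 12952 = 6 \cdot 25601 + 12952 = 153606 + 12952 = 166558$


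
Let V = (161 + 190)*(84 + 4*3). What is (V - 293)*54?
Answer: 1803762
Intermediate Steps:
V = 33696 (V = 351*(84 + 12) = 351*96 = 33696)
(V - 293)*54 = (33696 - 293)*54 = 33403*54 = 1803762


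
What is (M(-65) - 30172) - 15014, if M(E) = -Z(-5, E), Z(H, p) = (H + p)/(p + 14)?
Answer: -2304556/51 ≈ -45187.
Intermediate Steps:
Z(H, p) = (H + p)/(14 + p)
M(E) = -(-5 + E)/(14 + E)
(M(-65) - 30172) - 15014 = ((5 - 1*(-65))/(14 - 65) - 30172) - 15014 = ((5 + 65)/(-51) - 30172) - 15014 = (-1/51*70 - 30172) - 15014 = (-70/51 - 30172) - 15014 = -1538842/51 - 15014 = -2304556/51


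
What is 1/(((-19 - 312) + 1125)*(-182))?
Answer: -1/144508 ≈ -6.9200e-6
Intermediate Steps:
1/(((-19 - 312) + 1125)*(-182)) = 1/((-331 + 1125)*(-182)) = 1/(794*(-182)) = 1/(-144508) = -1/144508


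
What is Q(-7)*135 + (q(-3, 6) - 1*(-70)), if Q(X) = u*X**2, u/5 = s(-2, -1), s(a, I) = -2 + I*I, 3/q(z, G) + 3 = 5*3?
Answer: -132019/4 ≈ -33005.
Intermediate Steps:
q(z, G) = 1/4 (q(z, G) = 3/(-3 + 5*3) = 3/(-3 + 15) = 3/12 = 3*(1/12) = 1/4)
s(a, I) = -2 + I**2
u = -5 (u = 5*(-2 + (-1)**2) = 5*(-2 + 1) = 5*(-1) = -5)
Q(X) = -5*X**2
Q(-7)*135 + (q(-3, 6) - 1*(-70)) = -5*(-7)**2*135 + (1/4 - 1*(-70)) = -5*49*135 + (1/4 + 70) = -245*135 + 281/4 = -33075 + 281/4 = -132019/4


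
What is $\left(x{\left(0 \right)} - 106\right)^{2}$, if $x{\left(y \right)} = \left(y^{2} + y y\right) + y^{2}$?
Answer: $11236$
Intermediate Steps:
$x{\left(y \right)} = 3 y^{2}$ ($x{\left(y \right)} = \left(y^{2} + y^{2}\right) + y^{2} = 2 y^{2} + y^{2} = 3 y^{2}$)
$\left(x{\left(0 \right)} - 106\right)^{2} = \left(3 \cdot 0^{2} - 106\right)^{2} = \left(3 \cdot 0 - 106\right)^{2} = \left(0 - 106\right)^{2} = \left(-106\right)^{2} = 11236$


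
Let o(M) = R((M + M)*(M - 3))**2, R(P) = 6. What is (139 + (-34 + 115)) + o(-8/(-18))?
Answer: 256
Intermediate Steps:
o(M) = 36 (o(M) = 6**2 = 36)
(139 + (-34 + 115)) + o(-8/(-18)) = (139 + (-34 + 115)) + 36 = (139 + 81) + 36 = 220 + 36 = 256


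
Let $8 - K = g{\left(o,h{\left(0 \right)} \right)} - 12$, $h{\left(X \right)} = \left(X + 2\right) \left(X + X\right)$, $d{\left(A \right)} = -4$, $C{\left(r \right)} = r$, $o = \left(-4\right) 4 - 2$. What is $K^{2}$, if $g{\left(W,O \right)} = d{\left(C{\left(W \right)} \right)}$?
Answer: $576$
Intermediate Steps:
$o = -18$ ($o = -16 - 2 = -18$)
$h{\left(X \right)} = 2 X \left(2 + X\right)$ ($h{\left(X \right)} = \left(2 + X\right) 2 X = 2 X \left(2 + X\right)$)
$g{\left(W,O \right)} = -4$
$K = 24$ ($K = 8 - \left(-4 - 12\right) = 8 - -16 = 8 + 16 = 24$)
$K^{2} = 24^{2} = 576$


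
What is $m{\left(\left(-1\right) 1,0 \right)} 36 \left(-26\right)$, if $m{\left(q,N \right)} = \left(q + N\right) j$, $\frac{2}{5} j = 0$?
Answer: $0$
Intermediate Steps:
$j = 0$ ($j = \frac{5}{2} \cdot 0 = 0$)
$m{\left(q,N \right)} = 0$ ($m{\left(q,N \right)} = \left(q + N\right) 0 = \left(N + q\right) 0 = 0$)
$m{\left(\left(-1\right) 1,0 \right)} 36 \left(-26\right) = 0 \cdot 36 \left(-26\right) = 0 \left(-26\right) = 0$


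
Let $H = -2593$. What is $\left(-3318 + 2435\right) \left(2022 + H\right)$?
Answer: $504193$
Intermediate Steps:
$\left(-3318 + 2435\right) \left(2022 + H\right) = \left(-3318 + 2435\right) \left(2022 - 2593\right) = \left(-883\right) \left(-571\right) = 504193$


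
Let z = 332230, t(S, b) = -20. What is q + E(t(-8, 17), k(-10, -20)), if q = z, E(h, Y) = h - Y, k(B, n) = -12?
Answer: 332222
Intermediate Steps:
q = 332230
q + E(t(-8, 17), k(-10, -20)) = 332230 + (-20 - 1*(-12)) = 332230 + (-20 + 12) = 332230 - 8 = 332222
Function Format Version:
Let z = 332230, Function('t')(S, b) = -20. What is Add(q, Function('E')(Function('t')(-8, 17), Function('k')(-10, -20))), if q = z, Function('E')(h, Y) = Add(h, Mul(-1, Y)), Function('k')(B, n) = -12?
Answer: 332222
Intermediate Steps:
q = 332230
Add(q, Function('E')(Function('t')(-8, 17), Function('k')(-10, -20))) = Add(332230, Add(-20, Mul(-1, -12))) = Add(332230, Add(-20, 12)) = Add(332230, -8) = 332222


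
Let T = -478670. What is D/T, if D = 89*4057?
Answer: -361073/478670 ≈ -0.75433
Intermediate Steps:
D = 361073
D/T = 361073/(-478670) = 361073*(-1/478670) = -361073/478670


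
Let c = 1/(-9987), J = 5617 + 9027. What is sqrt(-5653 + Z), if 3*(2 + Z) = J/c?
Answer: I*sqrt(48755531) ≈ 6982.5*I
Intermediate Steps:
J = 14644
c = -1/9987 ≈ -0.00010013
Z = -48749878 (Z = -2 + (14644/(-1/9987))/3 = -2 + (14644*(-9987))/3 = -2 + (1/3)*(-146249628) = -2 - 48749876 = -48749878)
sqrt(-5653 + Z) = sqrt(-5653 - 48749878) = sqrt(-48755531) = I*sqrt(48755531)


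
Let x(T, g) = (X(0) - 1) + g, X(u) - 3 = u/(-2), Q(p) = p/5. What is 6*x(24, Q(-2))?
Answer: 48/5 ≈ 9.6000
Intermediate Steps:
Q(p) = p/5 (Q(p) = p*(⅕) = p/5)
X(u) = 3 - u/2 (X(u) = 3 + u/(-2) = 3 + u*(-½) = 3 - u/2)
x(T, g) = 2 + g (x(T, g) = ((3 - ½*0) - 1) + g = ((3 + 0) - 1) + g = (3 - 1) + g = 2 + g)
6*x(24, Q(-2)) = 6*(2 + (⅕)*(-2)) = 6*(2 - ⅖) = 6*(8/5) = 48/5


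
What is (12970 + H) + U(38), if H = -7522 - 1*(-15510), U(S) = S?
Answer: 20996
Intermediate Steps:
H = 7988 (H = -7522 + 15510 = 7988)
(12970 + H) + U(38) = (12970 + 7988) + 38 = 20958 + 38 = 20996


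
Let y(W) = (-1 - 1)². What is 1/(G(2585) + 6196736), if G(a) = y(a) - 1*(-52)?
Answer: 1/6196792 ≈ 1.6137e-7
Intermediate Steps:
y(W) = 4 (y(W) = (-2)² = 4)
G(a) = 56 (G(a) = 4 - 1*(-52) = 4 + 52 = 56)
1/(G(2585) + 6196736) = 1/(56 + 6196736) = 1/6196792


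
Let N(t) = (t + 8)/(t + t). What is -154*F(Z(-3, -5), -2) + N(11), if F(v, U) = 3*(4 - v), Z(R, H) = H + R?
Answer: -121949/22 ≈ -5543.1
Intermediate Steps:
F(v, U) = 12 - 3*v
N(t) = (8 + t)/(2*t) (N(t) = (8 + t)/((2*t)) = (8 + t)*(1/(2*t)) = (8 + t)/(2*t))
-154*F(Z(-3, -5), -2) + N(11) = -154*(12 - 3*(-5 - 3)) + (½)*(8 + 11)/11 = -154*(12 - 3*(-8)) + (½)*(1/11)*19 = -154*(12 + 24) + 19/22 = -154*36 + 19/22 = -5544 + 19/22 = -121949/22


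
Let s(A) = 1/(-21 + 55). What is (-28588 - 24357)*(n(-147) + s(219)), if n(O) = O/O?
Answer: -1853075/34 ≈ -54502.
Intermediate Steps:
n(O) = 1
s(A) = 1/34
(-28588 - 24357)*(n(-147) + s(219)) = (-28588 - 24357)*(1 + 1/34) = -52945*35/34 = -1853075/34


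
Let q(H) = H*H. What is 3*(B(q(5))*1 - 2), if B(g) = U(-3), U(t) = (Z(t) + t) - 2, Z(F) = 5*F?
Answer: -66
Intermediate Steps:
q(H) = H**2
U(t) = -2 + 6*t (U(t) = (5*t + t) - 2 = 6*t - 2 = -2 + 6*t)
B(g) = -20 (B(g) = -2 + 6*(-3) = -2 - 18 = -20)
3*(B(q(5))*1 - 2) = 3*(-20*1 - 2) = 3*(-20 - 2) = 3*(-22) = -66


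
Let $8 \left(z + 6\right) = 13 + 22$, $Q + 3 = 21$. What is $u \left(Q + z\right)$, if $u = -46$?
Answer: $- \frac{3013}{4} \approx -753.25$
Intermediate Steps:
$Q = 18$ ($Q = -3 + 21 = 18$)
$z = - \frac{13}{8}$ ($z = -6 + \frac{13 + 22}{8} = -6 + \frac{1}{8} \cdot 35 = -6 + \frac{35}{8} = - \frac{13}{8} \approx -1.625$)
$u \left(Q + z\right) = - 46 \left(18 - \frac{13}{8}\right) = \left(-46\right) \frac{131}{8} = - \frac{3013}{4}$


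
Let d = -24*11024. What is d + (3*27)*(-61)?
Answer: -269517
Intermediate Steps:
d = -264576
d + (3*27)*(-61) = -264576 + (3*27)*(-61) = -264576 + 81*(-61) = -264576 - 4941 = -269517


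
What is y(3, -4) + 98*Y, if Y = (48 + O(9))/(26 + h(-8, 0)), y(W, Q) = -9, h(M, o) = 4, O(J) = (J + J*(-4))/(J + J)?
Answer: 1429/10 ≈ 142.90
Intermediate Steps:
O(J) = -3/2 (O(J) = (J - 4*J)/((2*J)) = (-3*J)*(1/(2*J)) = -3/2)
Y = 31/20 (Y = (48 - 3/2)/(26 + 4) = (93/2)/30 = (93/2)*(1/30) = 31/20 ≈ 1.5500)
y(3, -4) + 98*Y = -9 + 98*(31/20) = -9 + 1519/10 = 1429/10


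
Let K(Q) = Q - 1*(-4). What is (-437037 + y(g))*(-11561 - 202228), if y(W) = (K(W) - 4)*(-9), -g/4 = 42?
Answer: 93110454225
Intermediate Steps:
g = -168 (g = -4*42 = -168)
K(Q) = 4 + Q (K(Q) = Q + 4 = 4 + Q)
y(W) = -9*W (y(W) = ((4 + W) - 4)*(-9) = W*(-9) = -9*W)
(-437037 + y(g))*(-11561 - 202228) = (-437037 - 9*(-168))*(-11561 - 202228) = (-437037 + 1512)*(-213789) = -435525*(-213789) = 93110454225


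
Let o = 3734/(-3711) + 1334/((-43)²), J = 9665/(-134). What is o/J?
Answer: 261794728/66317740935 ≈ 0.0039476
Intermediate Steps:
J = -9665/134 (J = 9665*(-1/134) = -9665/134 ≈ -72.127)
o = -1953692/6861639 (o = 3734*(-1/3711) + 1334/1849 = -3734/3711 + 1334*(1/1849) = -3734/3711 + 1334/1849 = -1953692/6861639 ≈ -0.28473)
o/J = -1953692/(6861639*(-9665/134)) = -1953692/6861639*(-134/9665) = 261794728/66317740935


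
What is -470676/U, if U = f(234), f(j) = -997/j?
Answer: 110138184/997 ≈ 1.1047e+5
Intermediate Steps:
U = -997/234 ≈ -4.2607
-470676/U = -470676/(-997/234) = -470676*(-234/997) = 110138184/997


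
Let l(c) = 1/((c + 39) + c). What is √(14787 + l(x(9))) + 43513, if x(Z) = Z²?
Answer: 43513 + 2*√149352447/201 ≈ 43635.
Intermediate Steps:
l(c) = 1/(39 + 2*c) (l(c) = 1/((39 + c) + c) = 1/(39 + 2*c))
√(14787 + l(x(9))) + 43513 = √(14787 + 1/(39 + 2*9²)) + 43513 = √(14787 + 1/(39 + 2*81)) + 43513 = √(14787 + 1/(39 + 162)) + 43513 = √(14787 + 1/201) + 43513 = √(2972188/201) + 43513 = 2*√149352447/201 + 43513 = 43513 + 2*√149352447/201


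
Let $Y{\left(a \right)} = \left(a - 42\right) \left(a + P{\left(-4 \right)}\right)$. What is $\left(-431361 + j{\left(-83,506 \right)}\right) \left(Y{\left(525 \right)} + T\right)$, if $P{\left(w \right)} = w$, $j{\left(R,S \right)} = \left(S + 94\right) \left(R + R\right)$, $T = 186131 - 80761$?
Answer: $-189559979493$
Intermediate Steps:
$T = 105370$
$j{\left(R,S \right)} = 2 R \left(94 + S\right)$ ($j{\left(R,S \right)} = \left(94 + S\right) 2 R = 2 R \left(94 + S\right)$)
$Y{\left(a \right)} = \left(-42 + a\right) \left(-4 + a\right)$ ($Y{\left(a \right)} = \left(a - 42\right) \left(a - 4\right) = \left(-42 + a\right) \left(-4 + a\right)$)
$\left(-431361 + j{\left(-83,506 \right)}\right) \left(Y{\left(525 \right)} + T\right) = \left(-431361 + 2 \left(-83\right) \left(94 + 506\right)\right) \left(\left(168 + 525^{2} - 24150\right) + 105370\right) = \left(-431361 + 2 \left(-83\right) 600\right) \left(\left(168 + 275625 - 24150\right) + 105370\right) = \left(-431361 - 99600\right) \left(251643 + 105370\right) = \left(-530961\right) 357013 = -189559979493$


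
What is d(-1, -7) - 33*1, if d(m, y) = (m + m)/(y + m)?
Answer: -131/4 ≈ -32.750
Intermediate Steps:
d(m, y) = 2*m/(m + y) (d(m, y) = (2*m)/(m + y) = 2*m/(m + y))
d(-1, -7) - 33*1 = 2*(-1)/(-1 - 7) - 33*1 = 2*(-1)/(-8) - 33 = 2*(-1)*(-⅛) - 33 = ¼ - 33 = -131/4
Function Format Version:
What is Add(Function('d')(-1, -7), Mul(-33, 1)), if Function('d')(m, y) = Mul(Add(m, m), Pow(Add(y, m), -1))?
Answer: Rational(-131, 4) ≈ -32.750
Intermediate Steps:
Function('d')(m, y) = Mul(2, m, Pow(Add(m, y), -1)) (Function('d')(m, y) = Mul(Mul(2, m), Pow(Add(m, y), -1)) = Mul(2, m, Pow(Add(m, y), -1)))
Add(Function('d')(-1, -7), Mul(-33, 1)) = Add(Mul(2, -1, Pow(Add(-1, -7), -1)), Mul(-33, 1)) = Add(Mul(2, -1, Pow(-8, -1)), -33) = Add(Mul(2, -1, Rational(-1, 8)), -33) = Add(Rational(1, 4), -33) = Rational(-131, 4)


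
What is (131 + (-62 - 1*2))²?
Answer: 4489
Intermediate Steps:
(131 + (-62 - 1*2))² = (131 + (-62 - 2))² = (131 - 64)² = 67² = 4489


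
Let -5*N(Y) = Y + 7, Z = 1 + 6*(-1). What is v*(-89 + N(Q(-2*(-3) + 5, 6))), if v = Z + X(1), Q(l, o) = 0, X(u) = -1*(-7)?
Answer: -904/5 ≈ -180.80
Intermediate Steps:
X(u) = 7
Z = -5 (Z = 1 - 6 = -5)
N(Y) = -7/5 - Y/5 (N(Y) = -(Y + 7)/5 = -(7 + Y)/5 = -7/5 - Y/5)
v = 2 (v = -5 + 7 = 2)
v*(-89 + N(Q(-2*(-3) + 5, 6))) = 2*(-89 + (-7/5 - 1/5*0)) = 2*(-89 + (-7/5 + 0)) = 2*(-89 - 7/5) = 2*(-452/5) = -904/5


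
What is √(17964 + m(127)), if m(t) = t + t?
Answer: √18218 ≈ 134.97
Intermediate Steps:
m(t) = 2*t
√(17964 + m(127)) = √(17964 + 2*127) = √(17964 + 254) = √18218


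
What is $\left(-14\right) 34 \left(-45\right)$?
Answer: $21420$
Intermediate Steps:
$\left(-14\right) 34 \left(-45\right) = \left(-476\right) \left(-45\right) = 21420$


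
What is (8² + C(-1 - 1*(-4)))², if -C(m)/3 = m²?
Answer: 1369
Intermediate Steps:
C(m) = -3*m²
(8² + C(-1 - 1*(-4)))² = (8² - 3*(-1 - 1*(-4))²)² = (64 - 3*(-1 + 4)²)² = (64 - 3*3²)² = (64 - 3*9)² = (64 - 27)² = 37² = 1369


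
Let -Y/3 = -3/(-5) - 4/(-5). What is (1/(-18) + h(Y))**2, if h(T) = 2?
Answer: 1225/324 ≈ 3.7809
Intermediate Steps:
Y = -21/5 (Y = -3*(-3/(-5) - 4/(-5)) = -3*(-3*(-1/5) - 4*(-1/5)) = -3*(3/5 + 4/5) = -3*7/5 = -21/5 ≈ -4.2000)
(1/(-18) + h(Y))**2 = (1/(-18) + 2)**2 = (-1/18 + 2)**2 = (35/18)**2 = 1225/324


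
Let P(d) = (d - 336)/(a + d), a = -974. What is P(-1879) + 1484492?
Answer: 4235257891/2853 ≈ 1.4845e+6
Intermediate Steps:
P(d) = (-336 + d)/(-974 + d) (P(d) = (d - 336)/(-974 + d) = (-336 + d)/(-974 + d))
P(-1879) + 1484492 = (-336 - 1879)/(-974 - 1879) + 1484492 = -2215/(-2853) + 1484492 = -1/2853*(-2215) + 1484492 = 2215/2853 + 1484492 = 4235257891/2853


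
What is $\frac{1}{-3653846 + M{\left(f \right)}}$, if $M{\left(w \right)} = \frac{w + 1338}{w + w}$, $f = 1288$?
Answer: $- \frac{1288}{4706152335} \approx -2.7368 \cdot 10^{-7}$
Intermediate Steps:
$M{\left(w \right)} = \frac{1338 + w}{2 w}$
$\frac{1}{-3653846 + M{\left(f \right)}} = \frac{1}{-3653846 + \frac{1338 + 1288}{2 \cdot 1288}} = \frac{1}{-3653846 + \frac{1}{2} \cdot \frac{1}{1288} \cdot 2626} = \frac{1}{-3653846 + \frac{1313}{1288}} = \frac{1}{- \frac{4706152335}{1288}} = - \frac{1288}{4706152335}$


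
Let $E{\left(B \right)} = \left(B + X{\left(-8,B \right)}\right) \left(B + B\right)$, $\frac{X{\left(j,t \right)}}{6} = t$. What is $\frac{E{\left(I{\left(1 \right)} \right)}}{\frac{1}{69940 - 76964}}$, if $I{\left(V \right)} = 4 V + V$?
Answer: $-2458400$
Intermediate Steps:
$I{\left(V \right)} = 5 V$
$X{\left(j,t \right)} = 6 t$
$E{\left(B \right)} = 14 B^{2}$ ($E{\left(B \right)} = \left(B + 6 B\right) \left(B + B\right) = 7 B 2 B = 14 B^{2}$)
$\frac{E{\left(I{\left(1 \right)} \right)}}{\frac{1}{69940 - 76964}} = \frac{14 \left(5 \cdot 1\right)^{2}}{\frac{1}{69940 - 76964}} = \frac{14 \cdot 5^{2}}{\frac{1}{-7024}} = \frac{14 \cdot 25}{- \frac{1}{7024}} = 350 \left(-7024\right) = -2458400$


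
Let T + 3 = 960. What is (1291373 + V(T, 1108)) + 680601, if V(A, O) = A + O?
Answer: 1974039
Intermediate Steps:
T = 957 (T = -3 + 960 = 957)
(1291373 + V(T, 1108)) + 680601 = (1291373 + (957 + 1108)) + 680601 = (1291373 + 2065) + 680601 = 1293438 + 680601 = 1974039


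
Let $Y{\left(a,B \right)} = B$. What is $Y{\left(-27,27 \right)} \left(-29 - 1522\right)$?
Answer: $-41877$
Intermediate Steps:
$Y{\left(-27,27 \right)} \left(-29 - 1522\right) = 27 \left(-29 - 1522\right) = 27 \left(-1551\right) = -41877$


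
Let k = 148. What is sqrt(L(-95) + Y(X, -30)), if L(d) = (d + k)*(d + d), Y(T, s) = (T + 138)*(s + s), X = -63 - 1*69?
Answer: I*sqrt(10430) ≈ 102.13*I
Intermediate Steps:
X = -132 (X = -63 - 69 = -132)
Y(T, s) = 2*s*(138 + T) (Y(T, s) = (138 + T)*(2*s) = 2*s*(138 + T))
L(d) = 2*d*(148 + d) (L(d) = (d + 148)*(d + d) = (148 + d)*(2*d) = 2*d*(148 + d))
sqrt(L(-95) + Y(X, -30)) = sqrt(2*(-95)*(148 - 95) + 2*(-30)*(138 - 132)) = sqrt(2*(-95)*53 + 2*(-30)*6) = sqrt(-10070 - 360) = sqrt(-10430) = I*sqrt(10430)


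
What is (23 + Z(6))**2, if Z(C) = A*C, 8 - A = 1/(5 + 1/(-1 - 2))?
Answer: 238144/49 ≈ 4860.1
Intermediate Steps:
A = 109/14 (A = 8 - 1/(5 + 1/(-1 - 2)) = 8 - 1/(5 + 1/(-3)) = 8 - 1/(5 - 1/3) = 8 - 1/14/3 = 8 - 1*3/14 = 8 - 3/14 = 109/14 ≈ 7.7857)
Z(C) = 109*C/14
(23 + Z(6))**2 = (23 + (109/14)*6)**2 = (23 + 327/7)**2 = (488/7)**2 = 238144/49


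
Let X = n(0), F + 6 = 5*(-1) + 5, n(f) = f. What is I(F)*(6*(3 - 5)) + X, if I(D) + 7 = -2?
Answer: 108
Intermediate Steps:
F = -6 (F = -6 + (5*(-1) + 5) = -6 + (-5 + 5) = -6 + 0 = -6)
I(D) = -9 (I(D) = -7 - 2 = -9)
X = 0
I(F)*(6*(3 - 5)) + X = -54*(3 - 5) + 0 = -54*(-2) + 0 = -9*(-12) + 0 = 108 + 0 = 108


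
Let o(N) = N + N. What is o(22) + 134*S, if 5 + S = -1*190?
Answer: -26086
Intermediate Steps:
o(N) = 2*N
S = -195 (S = -5 - 1*190 = -5 - 190 = -195)
o(22) + 134*S = 2*22 + 134*(-195) = 44 - 26130 = -26086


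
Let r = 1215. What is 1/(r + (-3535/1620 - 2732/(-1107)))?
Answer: 13284/16143857 ≈ 0.00082285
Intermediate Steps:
1/(r + (-3535/1620 - 2732/(-1107))) = 1/(1215 + (-3535/1620 - 2732/(-1107))) = 1/(1215 + (-3535*1/1620 - 2732*(-1/1107))) = 1/(1215 + (-707/324 + 2732/1107)) = 1/(1215 + 3797/13284) = 1/(16143857/13284) = 13284/16143857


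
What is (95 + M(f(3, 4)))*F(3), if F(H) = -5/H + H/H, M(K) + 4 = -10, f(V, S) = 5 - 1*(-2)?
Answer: -54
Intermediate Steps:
f(V, S) = 7 (f(V, S) = 5 + 2 = 7)
M(K) = -14 (M(K) = -4 - 10 = -14)
F(H) = 1 - 5/H (F(H) = -5/H + 1 = 1 - 5/H)
(95 + M(f(3, 4)))*F(3) = (95 - 14)*((-5 + 3)/3) = 81*((⅓)*(-2)) = 81*(-⅔) = -54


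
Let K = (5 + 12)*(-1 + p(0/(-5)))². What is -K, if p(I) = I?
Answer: -17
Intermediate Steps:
K = 17 (K = (5 + 12)*(-1 + 0/(-5))² = 17*(-1 + 0*(-⅕))² = 17*(-1 + 0)² = 17*(-1)² = 17*1 = 17)
-K = -1*17 = -17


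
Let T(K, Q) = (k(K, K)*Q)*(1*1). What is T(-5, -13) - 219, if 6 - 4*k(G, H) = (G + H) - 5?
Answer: -1149/4 ≈ -287.25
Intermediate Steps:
k(G, H) = 11/4 - G/4 - H/4 (k(G, H) = 3/2 - ((G + H) - 5)/4 = 3/2 - (-5 + G + H)/4 = 3/2 + (5/4 - G/4 - H/4) = 11/4 - G/4 - H/4)
T(K, Q) = Q*(11/4 - K/2) (T(K, Q) = ((11/4 - K/4 - K/4)*Q)*(1*1) = ((11/4 - K/2)*Q)*1 = (Q*(11/4 - K/2))*1 = Q*(11/4 - K/2))
T(-5, -13) - 219 = (¼)*(-13)*(11 - 2*(-5)) - 219 = (¼)*(-13)*(11 + 10) - 219 = (¼)*(-13)*21 - 219 = -273/4 - 219 = -1149/4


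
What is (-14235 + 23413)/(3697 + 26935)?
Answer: 4589/15316 ≈ 0.29962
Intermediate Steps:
(-14235 + 23413)/(3697 + 26935) = 9178/30632 = 9178*(1/30632) = 4589/15316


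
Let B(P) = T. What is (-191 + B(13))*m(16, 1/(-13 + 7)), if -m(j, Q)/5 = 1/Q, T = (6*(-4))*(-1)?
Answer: -5010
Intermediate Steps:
T = 24 (T = -24*(-1) = 24)
B(P) = 24
m(j, Q) = -5/Q
(-191 + B(13))*m(16, 1/(-13 + 7)) = (-191 + 24)*(-5/(1/(-13 + 7))) = -(-835)/(1/(-6)) = -(-835)/(-⅙) = -(-835)*(-6) = -167*30 = -5010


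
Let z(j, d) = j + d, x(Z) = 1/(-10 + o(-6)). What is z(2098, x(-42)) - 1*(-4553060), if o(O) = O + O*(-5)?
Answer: 63772213/14 ≈ 4.5552e+6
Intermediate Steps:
o(O) = -4*O (o(O) = O - 5*O = -4*O)
x(Z) = 1/14 (x(Z) = 1/(-10 - 4*(-6)) = 1/(-10 + 24) = 1/14)
z(j, d) = d + j
z(2098, x(-42)) - 1*(-4553060) = (1/14 + 2098) - 1*(-4553060) = 29373/14 + 4553060 = 63772213/14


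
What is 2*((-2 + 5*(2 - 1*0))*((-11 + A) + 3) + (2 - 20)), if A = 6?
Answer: -68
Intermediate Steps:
2*((-2 + 5*(2 - 1*0))*((-11 + A) + 3) + (2 - 20)) = 2*((-2 + 5*(2 - 1*0))*((-11 + 6) + 3) + (2 - 20)) = 2*((-2 + 5*(2 + 0))*(-5 + 3) - 18) = 2*((-2 + 5*2)*(-2) - 18) = 2*((-2 + 10)*(-2) - 18) = 2*(8*(-2) - 18) = 2*(-16 - 18) = 2*(-34) = -68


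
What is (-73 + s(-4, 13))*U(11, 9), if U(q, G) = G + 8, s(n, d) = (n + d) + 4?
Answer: -1020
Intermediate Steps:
s(n, d) = 4 + d + n (s(n, d) = (d + n) + 4 = 4 + d + n)
U(q, G) = 8 + G
(-73 + s(-4, 13))*U(11, 9) = (-73 + (4 + 13 - 4))*(8 + 9) = (-73 + 13)*17 = -60*17 = -1020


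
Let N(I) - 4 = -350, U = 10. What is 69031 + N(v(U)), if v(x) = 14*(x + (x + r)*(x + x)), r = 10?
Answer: 68685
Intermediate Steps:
v(x) = 14*x + 28*x*(10 + x) (v(x) = 14*(x + (x + 10)*(x + x)) = 14*(x + (10 + x)*(2*x)) = 14*(x + 2*x*(10 + x)) = 14*x + 28*x*(10 + x))
N(I) = -346 (N(I) = 4 - 350 = -346)
69031 + N(v(U)) = 69031 - 346 = 68685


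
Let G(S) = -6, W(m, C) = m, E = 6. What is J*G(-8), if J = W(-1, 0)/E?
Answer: 1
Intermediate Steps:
J = -1/6 ≈ -0.16667
J*G(-8) = -1/6*(-6) = 1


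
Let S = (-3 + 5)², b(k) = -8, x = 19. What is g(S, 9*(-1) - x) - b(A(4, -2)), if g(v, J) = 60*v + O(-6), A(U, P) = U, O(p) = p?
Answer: 242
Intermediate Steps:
S = 4 (S = 2² = 4)
g(v, J) = -6 + 60*v (g(v, J) = 60*v - 6 = -6 + 60*v)
g(S, 9*(-1) - x) - b(A(4, -2)) = (-6 + 60*4) - 1*(-8) = (-6 + 240) + 8 = 234 + 8 = 242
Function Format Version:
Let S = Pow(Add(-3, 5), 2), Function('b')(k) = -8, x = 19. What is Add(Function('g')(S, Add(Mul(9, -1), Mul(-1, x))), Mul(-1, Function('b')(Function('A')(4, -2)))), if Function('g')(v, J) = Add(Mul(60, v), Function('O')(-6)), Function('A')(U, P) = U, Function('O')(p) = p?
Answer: 242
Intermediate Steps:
S = 4 (S = Pow(2, 2) = 4)
Function('g')(v, J) = Add(-6, Mul(60, v)) (Function('g')(v, J) = Add(Mul(60, v), -6) = Add(-6, Mul(60, v)))
Add(Function('g')(S, Add(Mul(9, -1), Mul(-1, x))), Mul(-1, Function('b')(Function('A')(4, -2)))) = Add(Add(-6, Mul(60, 4)), Mul(-1, -8)) = Add(Add(-6, 240), 8) = Add(234, 8) = 242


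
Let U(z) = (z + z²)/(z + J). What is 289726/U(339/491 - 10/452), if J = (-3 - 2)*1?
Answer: -15453445424077036/13728684875 ≈ -1.1256e+6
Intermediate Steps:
J = -5 (J = -5*1 = -5)
U(z) = (z + z²)/(-5 + z) (U(z) = (z + z²)/(z - 5) = (z + z²)/(-5 + z))
289726/U(339/491 - 10/452) = 289726/(((339/491 - 10/452)*(1 + (339/491 - 10/452))/(-5 + (339/491 - 10/452)))) = 289726/(((339*(1/491) - 10*1/452)*(1 + (339*(1/491) - 10*1/452))/(-5 + (339*(1/491) - 10*1/452)))) = 289726/(((339/491 - 5/226)*(1 + (339/491 - 5/226))/(-5 + (339/491 - 5/226)))) = 289726/((74159*(1 + 74159/110966)/(110966*(-5 + 74159/110966)))) = 289726/(((74159/110966)*(185125/110966)/(-480671/110966))) = 289726/(((74159/110966)*(-110966/480671)*(185125/110966))) = 289726/(-13728684875/53338138186) = 289726*(-53338138186/13728684875) = -15453445424077036/13728684875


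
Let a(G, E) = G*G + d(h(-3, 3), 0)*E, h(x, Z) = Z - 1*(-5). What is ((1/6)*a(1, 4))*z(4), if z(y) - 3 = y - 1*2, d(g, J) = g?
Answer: 55/2 ≈ 27.500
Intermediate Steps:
h(x, Z) = 5 + Z (h(x, Z) = Z + 5 = 5 + Z)
a(G, E) = G² + 8*E (a(G, E) = G*G + (5 + 3)*E = G² + 8*E)
z(y) = 1 + y (z(y) = 3 + (y - 1*2) = 3 + (y - 2) = 3 + (-2 + y) = 1 + y)
((1/6)*a(1, 4))*z(4) = ((1/6)*(1² + 8*4))*(1 + 4) = ((1*(⅙))*(1 + 32))*5 = ((⅙)*33)*5 = (11/2)*5 = 55/2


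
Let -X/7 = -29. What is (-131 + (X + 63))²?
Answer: 18225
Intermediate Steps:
X = 203 (X = -7*(-29) = 203)
(-131 + (X + 63))² = (-131 + (203 + 63))² = (-131 + 266)² = 135² = 18225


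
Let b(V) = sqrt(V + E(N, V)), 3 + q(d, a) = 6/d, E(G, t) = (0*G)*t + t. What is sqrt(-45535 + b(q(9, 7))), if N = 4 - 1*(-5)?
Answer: sqrt(-409815 + 3*I*sqrt(42))/3 ≈ 0.0050618 + 213.39*I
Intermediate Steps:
N = 9 (N = 4 + 5 = 9)
E(G, t) = t (E(G, t) = 0*t + t = 0 + t = t)
q(d, a) = -3 + 6/d
b(V) = sqrt(2)*sqrt(V) (b(V) = sqrt(V + V) = sqrt(2*V) = sqrt(2)*sqrt(V))
sqrt(-45535 + b(q(9, 7))) = sqrt(-45535 + sqrt(2)*sqrt(-3 + 6/9)) = sqrt(-45535 + sqrt(2)*sqrt(-3 + 6*(1/9))) = sqrt(-45535 + sqrt(2)*sqrt(-3 + 2/3)) = sqrt(-45535 + sqrt(2)*sqrt(-7/3)) = sqrt(-45535 + sqrt(2)*(I*sqrt(21)/3)) = sqrt(-45535 + I*sqrt(42)/3)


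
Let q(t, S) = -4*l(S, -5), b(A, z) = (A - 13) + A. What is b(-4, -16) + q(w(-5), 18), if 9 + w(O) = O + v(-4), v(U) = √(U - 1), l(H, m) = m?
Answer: -1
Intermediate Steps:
b(A, z) = -13 + 2*A (b(A, z) = (-13 + A) + A = -13 + 2*A)
v(U) = √(-1 + U)
w(O) = -9 + O + I*√5 (w(O) = -9 + (O + √(-1 - 4)) = -9 + (O + √(-5)) = -9 + (O + I*√5) = -9 + O + I*√5)
q(t, S) = 20 (q(t, S) = -4*(-5) = 20)
b(-4, -16) + q(w(-5), 18) = (-13 + 2*(-4)) + 20 = (-13 - 8) + 20 = -21 + 20 = -1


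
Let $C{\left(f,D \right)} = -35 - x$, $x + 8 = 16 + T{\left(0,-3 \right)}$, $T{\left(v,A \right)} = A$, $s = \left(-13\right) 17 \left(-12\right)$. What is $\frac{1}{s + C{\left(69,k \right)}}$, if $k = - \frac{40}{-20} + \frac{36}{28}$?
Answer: $\frac{1}{2612} \approx 0.00038285$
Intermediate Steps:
$s = 2652$ ($s = \left(-221\right) \left(-12\right) = 2652$)
$x = 5$ ($x = -8 + \left(16 - 3\right) = -8 + 13 = 5$)
$k = \frac{23}{7}$ ($k = \left(-40\right) \left(- \frac{1}{20}\right) + 36 \cdot \frac{1}{28} = 2 + \frac{9}{7} = \frac{23}{7} \approx 3.2857$)
$C{\left(f,D \right)} = -40$ ($C{\left(f,D \right)} = -35 - 5 = -40$)
$\frac{1}{s + C{\left(69,k \right)}} = \frac{1}{2652 - 40} = \frac{1}{2612}$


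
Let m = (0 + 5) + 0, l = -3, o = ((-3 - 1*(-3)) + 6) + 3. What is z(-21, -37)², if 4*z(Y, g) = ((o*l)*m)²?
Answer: 332150625/16 ≈ 2.0759e+7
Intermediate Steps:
o = 9 (o = ((-3 + 3) + 6) + 3 = (0 + 6) + 3 = 6 + 3 = 9)
m = 5 (m = 5 + 0 = 5)
z(Y, g) = 18225/4 (z(Y, g) = ((9*(-3))*5)²/4 = (-27*5)²/4 = (¼)*(-135)² = (¼)*18225 = 18225/4)
z(-21, -37)² = (18225/4)² = 332150625/16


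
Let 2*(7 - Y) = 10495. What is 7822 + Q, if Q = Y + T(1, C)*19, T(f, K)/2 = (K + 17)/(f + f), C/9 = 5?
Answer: 7519/2 ≈ 3759.5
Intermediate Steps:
C = 45 (C = 9*5 = 45)
Y = -10481/2 (Y = 7 - ½*10495 = 7 - 10495/2 = -10481/2 ≈ -5240.5)
T(f, K) = (17 + K)/f (T(f, K) = 2*((K + 17)/(f + f)) = 2*((17 + K)/((2*f))) = 2*((17 + K)*(1/(2*f))) = 2*((17 + K)/(2*f)) = (17 + K)/f)
Q = -8125/2 (Q = -10481/2 + ((17 + 45)/1)*19 = -10481/2 + (1*62)*19 = -10481/2 + 62*19 = -10481/2 + 1178 = -8125/2 ≈ -4062.5)
7822 + Q = 7822 - 8125/2 = 7519/2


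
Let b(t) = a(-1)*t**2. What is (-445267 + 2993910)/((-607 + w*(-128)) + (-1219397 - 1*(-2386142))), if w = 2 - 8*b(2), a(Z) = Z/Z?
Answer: 2548643/1169978 ≈ 2.1784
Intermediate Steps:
a(Z) = 1
b(t) = t**2 (b(t) = 1*t**2 = t**2)
w = -30 (w = 2 - 8*2**2 = 2 - 8*4 = 2 - 32 = -30)
(-445267 + 2993910)/((-607 + w*(-128)) + (-1219397 - 1*(-2386142))) = (-445267 + 2993910)/((-607 - 30*(-128)) + (-1219397 - 1*(-2386142))) = 2548643/((-607 + 3840) + (-1219397 + 2386142)) = 2548643/(3233 + 1166745) = 2548643/1169978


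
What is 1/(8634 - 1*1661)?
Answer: 1/6973 ≈ 0.00014341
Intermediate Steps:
1/(8634 - 1*1661) = 1/(8634 - 1661) = 1/6973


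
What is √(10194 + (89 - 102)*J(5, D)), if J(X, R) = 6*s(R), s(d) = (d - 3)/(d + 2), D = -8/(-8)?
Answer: √10246 ≈ 101.22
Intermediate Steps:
D = 1 (D = -8*(-⅛) = 1)
s(d) = (-3 + d)/(2 + d)
J(X, R) = 6*(-3 + R)/(2 + R) (J(X, R) = 6*((-3 + R)/(2 + R)) = 6*(-3 + R)/(2 + R))
√(10194 + (89 - 102)*J(5, D)) = √(10194 + (89 - 102)*(6*(-3 + 1)/(2 + 1))) = √(10194 - 78*(-2)/3) = √(10194 - 13*(-4)) = √(10194 + 52) = √10246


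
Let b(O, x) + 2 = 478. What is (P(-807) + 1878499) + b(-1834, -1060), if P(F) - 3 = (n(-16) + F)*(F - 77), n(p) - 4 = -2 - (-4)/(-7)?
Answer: 18137722/7 ≈ 2.5911e+6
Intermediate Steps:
b(O, x) = 476 (b(O, x) = -2 + 478 = 476)
n(p) = 10/7 (n(p) = 4 + (-2 - (-4)/(-7)) = 4 + (-2 - (-4)*(-1)/7) = 4 + (-2 - 1*4/7) = 4 + (-2 - 4/7) = 4 - 18/7 = 10/7)
P(F) = 3 + (-77 + F)*(10/7 + F) (P(F) = 3 + (10/7 + F)*(F - 77) = 3 + (10/7 + F)*(-77 + F) = 3 + (-77 + F)*(10/7 + F))
(P(-807) + 1878499) + b(-1834, -1060) = ((-107 + (-807)² - 529/7*(-807)) + 1878499) + 476 = ((-107 + 651249 + 426903/7) + 1878499) + 476 = (4984897/7 + 1878499) + 476 = 18134390/7 + 476 = 18137722/7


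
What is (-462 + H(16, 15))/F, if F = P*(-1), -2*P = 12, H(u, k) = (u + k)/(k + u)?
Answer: -461/6 ≈ -76.833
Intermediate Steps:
H(u, k) = 1 (H(u, k) = (k + u)/(k + u) = 1)
P = -6 (P = -½*12 = -6)
F = 6 (F = -6*(-1) = 6)
(-462 + H(16, 15))/F = (-462 + 1)/6 = -461*⅙ = -461/6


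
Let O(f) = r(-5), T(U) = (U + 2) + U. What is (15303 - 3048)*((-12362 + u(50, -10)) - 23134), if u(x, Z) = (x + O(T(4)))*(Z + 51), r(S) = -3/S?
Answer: -409579257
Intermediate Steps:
T(U) = 2 + 2*U (T(U) = (2 + U) + U = 2 + 2*U)
O(f) = 3/5 (O(f) = -3/(-5) = -3*(-1/5) = 3/5)
u(x, Z) = (51 + Z)*(3/5 + x) (u(x, Z) = (x + 3/5)*(Z + 51) = (3/5 + x)*(51 + Z) = (51 + Z)*(3/5 + x))
(15303 - 3048)*((-12362 + u(50, -10)) - 23134) = (15303 - 3048)*((-12362 + (153/5 + 51*50 + (3/5)*(-10) - 10*50)) - 23134) = 12255*((-12362 + (153/5 + 2550 - 6 - 500)) - 23134) = 12255*((-12362 + 10373/5) - 23134) = 12255*(-51437/5 - 23134) = 12255*(-167107/5) = -409579257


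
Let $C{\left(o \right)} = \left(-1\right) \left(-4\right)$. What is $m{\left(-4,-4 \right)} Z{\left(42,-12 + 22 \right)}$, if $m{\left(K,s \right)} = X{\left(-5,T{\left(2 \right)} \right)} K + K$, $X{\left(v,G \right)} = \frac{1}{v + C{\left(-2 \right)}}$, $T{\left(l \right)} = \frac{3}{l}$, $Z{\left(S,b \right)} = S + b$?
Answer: $0$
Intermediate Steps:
$C{\left(o \right)} = 4$
$X{\left(v,G \right)} = \frac{1}{4 + v}$ ($X{\left(v,G \right)} = \frac{1}{v + 4} = \frac{1}{4 + v}$)
$m{\left(K,s \right)} = 0$ ($m{\left(K,s \right)} = \frac{K}{4 - 5} + K = \frac{K}{-1} + K = - K + K = 0$)
$m{\left(-4,-4 \right)} Z{\left(42,-12 + 22 \right)} = 0 \left(42 + \left(-12 + 22\right)\right) = 0 \left(42 + 10\right) = 0 \cdot 52 = 0$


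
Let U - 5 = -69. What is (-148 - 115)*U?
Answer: 16832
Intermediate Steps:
U = -64 (U = 5 - 69 = -64)
(-148 - 115)*U = (-148 - 115)*(-64) = -263*(-64) = 16832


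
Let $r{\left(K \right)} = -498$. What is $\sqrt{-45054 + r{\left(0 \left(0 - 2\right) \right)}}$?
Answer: $4 i \sqrt{2847} \approx 213.43 i$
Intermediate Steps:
$\sqrt{-45054 + r{\left(0 \left(0 - 2\right) \right)}} = \sqrt{-45054 - 498} = \sqrt{-45552} = 4 i \sqrt{2847}$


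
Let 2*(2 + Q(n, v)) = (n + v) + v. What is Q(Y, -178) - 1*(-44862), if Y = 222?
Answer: 44793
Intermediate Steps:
Q(n, v) = -2 + v + n/2 (Q(n, v) = -2 + ((n + v) + v)/2 = -2 + (n + 2*v)/2 = -2 + (v + n/2) = -2 + v + n/2)
Q(Y, -178) - 1*(-44862) = (-2 - 178 + (1/2)*222) - 1*(-44862) = (-2 - 178 + 111) + 44862 = -69 + 44862 = 44793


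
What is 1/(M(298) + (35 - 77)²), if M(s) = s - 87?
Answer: 1/1975 ≈ 0.00050633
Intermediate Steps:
M(s) = -87 + s
1/(M(298) + (35 - 77)²) = 1/((-87 + 298) + (35 - 77)²) = 1/(211 + (-42)²) = 1/(211 + 1764) = 1/1975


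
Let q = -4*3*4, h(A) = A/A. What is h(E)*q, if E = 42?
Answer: -48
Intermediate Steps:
h(A) = 1
q = -48 (q = -12*4 = -48)
h(E)*q = 1*(-48) = -48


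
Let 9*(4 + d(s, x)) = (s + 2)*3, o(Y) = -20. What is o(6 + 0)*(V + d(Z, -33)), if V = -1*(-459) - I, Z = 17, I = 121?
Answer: -20420/3 ≈ -6806.7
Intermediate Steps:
V = 338 (V = -1*(-459) - 1*121 = 459 - 121 = 338)
d(s, x) = -10/3 + s/3 (d(s, x) = -4 + ((s + 2)*3)/9 = -4 + ((2 + s)*3)/9 = -4 + (6 + 3*s)/9 = -4 + (2/3 + s/3) = -10/3 + s/3)
o(6 + 0)*(V + d(Z, -33)) = -20*(338 + (-10/3 + (1/3)*17)) = -20*(338 + (-10/3 + 17/3)) = -20*(338 + 7/3) = -20*1021/3 = -20420/3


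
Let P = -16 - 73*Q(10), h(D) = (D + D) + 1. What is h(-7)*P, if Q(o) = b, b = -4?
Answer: -3588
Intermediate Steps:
h(D) = 1 + 2*D (h(D) = 2*D + 1 = 1 + 2*D)
Q(o) = -4
P = 276 (P = -16 - 73*(-4) = -16 + 292 = 276)
h(-7)*P = (1 + 2*(-7))*276 = (1 - 14)*276 = -13*276 = -3588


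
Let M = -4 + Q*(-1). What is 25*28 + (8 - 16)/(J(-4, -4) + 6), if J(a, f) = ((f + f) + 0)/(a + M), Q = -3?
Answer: 13280/19 ≈ 698.95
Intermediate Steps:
M = -1 (M = -4 - 3*(-1) = -4 + 3 = -1)
J(a, f) = 2*f/(-1 + a) (J(a, f) = ((f + f) + 0)/(a - 1) = (2*f + 0)/(-1 + a) = (2*f)/(-1 + a) = 2*f/(-1 + a))
25*28 + (8 - 16)/(J(-4, -4) + 6) = 25*28 + (8 - 16)/(2*(-4)/(-1 - 4) + 6) = 700 - 8/(2*(-4)/(-5) + 6) = 700 - 8/(2*(-4)*(-1/5) + 6) = 700 - 8/(8/5 + 6) = 700 - 8/38/5 = 700 - 8*5/38 = 700 - 20/19 = 13280/19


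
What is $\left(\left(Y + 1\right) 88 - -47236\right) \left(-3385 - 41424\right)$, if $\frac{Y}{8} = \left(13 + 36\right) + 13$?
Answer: $-4076364348$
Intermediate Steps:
$Y = 496$ ($Y = 8 \left(\left(13 + 36\right) + 13\right) = 8 \left(49 + 13\right) = 8 \cdot 62 = 496$)
$\left(\left(Y + 1\right) 88 - -47236\right) \left(-3385 - 41424\right) = \left(\left(496 + 1\right) 88 - -47236\right) \left(-3385 - 41424\right) = \left(497 \cdot 88 + 47236\right) \left(-44809\right) = \left(43736 + 47236\right) \left(-44809\right) = 90972 \left(-44809\right) = -4076364348$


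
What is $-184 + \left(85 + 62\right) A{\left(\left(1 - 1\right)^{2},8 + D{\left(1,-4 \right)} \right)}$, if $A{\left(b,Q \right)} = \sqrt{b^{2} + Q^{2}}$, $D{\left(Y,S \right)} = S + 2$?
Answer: $698$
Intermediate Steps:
$D{\left(Y,S \right)} = 2 + S$
$A{\left(b,Q \right)} = \sqrt{Q^{2} + b^{2}}$
$-184 + \left(85 + 62\right) A{\left(\left(1 - 1\right)^{2},8 + D{\left(1,-4 \right)} \right)} = -184 + \left(85 + 62\right) \sqrt{\left(8 + \left(2 - 4\right)\right)^{2} + \left(\left(1 - 1\right)^{2}\right)^{2}} = -184 + 147 \sqrt{\left(8 - 2\right)^{2} + \left(0^{2}\right)^{2}} = -184 + 147 \sqrt{6^{2} + 0^{2}} = -184 + 147 \sqrt{36 + 0} = -184 + 147 \sqrt{36} = -184 + 147 \cdot 6 = -184 + 882 = 698$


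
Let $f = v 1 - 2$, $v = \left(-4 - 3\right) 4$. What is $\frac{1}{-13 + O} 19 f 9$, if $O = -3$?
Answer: $\frac{2565}{8} \approx 320.63$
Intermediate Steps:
$v = -28$ ($v = \left(-7\right) 4 = -28$)
$f = -30$ ($f = \left(-28\right) 1 - 2 = -28 - 2 = -30$)
$\frac{1}{-13 + O} 19 f 9 = \frac{1}{-13 - 3} \cdot 19 \left(\left(-30\right) 9\right) = \frac{1}{-16} \cdot 19 \left(-270\right) = \left(- \frac{1}{16}\right) 19 \left(-270\right) = \left(- \frac{19}{16}\right) \left(-270\right) = \frac{2565}{8}$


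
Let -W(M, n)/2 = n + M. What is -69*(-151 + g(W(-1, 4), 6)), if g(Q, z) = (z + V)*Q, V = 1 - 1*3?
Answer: 12075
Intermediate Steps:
V = -2 (V = 1 - 3 = -2)
W(M, n) = -2*M - 2*n (W(M, n) = -2*(n + M) = -2*(M + n) = -2*M - 2*n)
g(Q, z) = Q*(-2 + z) (g(Q, z) = (z - 2)*Q = (-2 + z)*Q = Q*(-2 + z))
-69*(-151 + g(W(-1, 4), 6)) = -69*(-151 + (-2*(-1) - 2*4)*(-2 + 6)) = -69*(-151 + (2 - 8)*4) = -69*(-151 - 6*4) = -69*(-151 - 24) = -69*(-175) = 12075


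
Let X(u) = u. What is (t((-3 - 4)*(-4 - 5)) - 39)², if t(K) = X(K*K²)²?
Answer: 3909188323601994708900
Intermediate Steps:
t(K) = K⁶ (t(K) = (K*K²)² = (K³)² = K⁶)
(t((-3 - 4)*(-4 - 5)) - 39)² = (((-3 - 4)*(-4 - 5))⁶ - 39)² = ((-7*(-9))⁶ - 39)² = (63⁶ - 39)² = (62523502209 - 39)² = 62523502170² = 3909188323601994708900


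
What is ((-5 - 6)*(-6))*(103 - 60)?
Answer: 2838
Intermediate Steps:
((-5 - 6)*(-6))*(103 - 60) = -11*(-6)*43 = 66*43 = 2838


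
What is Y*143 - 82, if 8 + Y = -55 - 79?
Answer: -20388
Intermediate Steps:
Y = -142 (Y = -8 + (-55 - 79) = -8 - 134 = -142)
Y*143 - 82 = -142*143 - 82 = -20306 - 82 = -20388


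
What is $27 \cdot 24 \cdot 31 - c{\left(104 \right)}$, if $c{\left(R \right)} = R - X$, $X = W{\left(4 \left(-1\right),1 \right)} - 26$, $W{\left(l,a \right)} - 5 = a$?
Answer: $19964$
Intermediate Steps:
$W{\left(l,a \right)} = 5 + a$
$X = -20$ ($X = \left(5 + 1\right) - 26 = 6 - 26 = -20$)
$c{\left(R \right)} = 20 + R$ ($c{\left(R \right)} = R - -20 = R + 20 = 20 + R$)
$27 \cdot 24 \cdot 31 - c{\left(104 \right)} = 27 \cdot 24 \cdot 31 - \left(20 + 104\right) = 648 \cdot 31 - 124 = 20088 - 124 = 19964$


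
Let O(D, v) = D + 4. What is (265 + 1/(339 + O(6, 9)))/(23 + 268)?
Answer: 92486/101559 ≈ 0.91066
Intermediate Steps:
O(D, v) = 4 + D
(265 + 1/(339 + O(6, 9)))/(23 + 268) = (265 + 1/(339 + (4 + 6)))/(23 + 268) = (265 + 1/(339 + 10))/291 = (265 + 1/349)*(1/291) = (92486/349)*(1/291) = 92486/101559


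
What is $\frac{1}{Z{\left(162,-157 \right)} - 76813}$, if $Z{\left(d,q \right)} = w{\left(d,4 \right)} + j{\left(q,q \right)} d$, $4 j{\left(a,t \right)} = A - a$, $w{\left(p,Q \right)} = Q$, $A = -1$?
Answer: $- \frac{1}{70491} \approx -1.4186 \cdot 10^{-5}$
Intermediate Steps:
$j{\left(a,t \right)} = - \frac{1}{4} - \frac{a}{4}$ ($j{\left(a,t \right)} = \frac{-1 - a}{4} = - \frac{1}{4} - \frac{a}{4}$)
$Z{\left(d,q \right)} = 4 + d \left(- \frac{1}{4} - \frac{q}{4}\right)$ ($Z{\left(d,q \right)} = 4 + \left(- \frac{1}{4} - \frac{q}{4}\right) d = 4 + d \left(- \frac{1}{4} - \frac{q}{4}\right)$)
$\frac{1}{Z{\left(162,-157 \right)} - 76813} = \frac{1}{\left(4 - \frac{81 \left(1 - 157\right)}{2}\right) - 76813} = \frac{1}{\left(4 - \frac{81}{2} \left(-156\right)\right) - 76813} = \frac{1}{\left(4 + 6318\right) - 76813} = \frac{1}{6322 - 76813} = \frac{1}{-70491} = - \frac{1}{70491}$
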